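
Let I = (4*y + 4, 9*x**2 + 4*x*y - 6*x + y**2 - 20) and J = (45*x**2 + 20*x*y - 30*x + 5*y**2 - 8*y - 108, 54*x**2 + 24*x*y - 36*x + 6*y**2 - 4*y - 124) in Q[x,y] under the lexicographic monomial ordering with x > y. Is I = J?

Equality of ideals is decidable: compute both reduced Gröbner bases (unique for the ordering) and check whether they agree.
Buchberger on the first generating set:
f_1 = 4*y + 4, LT = y.
f_2 = 9*x**2 + 4*x*y - 6*x + y**2 - 20, LT = x**2.

The S-polynomials (S(f_1,f_2)) all reduce to 0 modulo the current basis, so we have a Gröbner basis.
Inter-reduce: drop elements whose leading term is divisible by another's, tail-reduce, and make monic.
Reduced Gröbner basis: {x**2 - 10/9*x - 19/9, y + 1}.

Buchberger on the second generating set:
h_1 = 45*x**2 + 20*x*y - 30*x + 5*y**2 - 8*y - 108, LT = x**2.
h_2 = 54*x**2 + 24*x*y - 36*x + 6*y**2 - 4*y - 124, LT = x**2.

S(h_1,h_2): lcm = x**2. S = -14/135*y - 14/135.
  leading term y: no divisor's leading term divides it; move -14/135*y to the remainder.
  leading term 1: no divisor's leading term divides it; move -14/135 to the remainder.
  remainder -14/135*y - 14/135 ≠ 0; add k_3 = -14/135*y - 14/135 to the basis.

The other S-polynomials (S(h_1,k_3), S(h_2,k_3)) all reduce to 0 modulo the current basis, so we have a Gröbner basis.
Inter-reduce: drop elements whose leading term is divisible by another's, tail-reduce, and make monic.
Reduced Gröbner basis: {x**2 - 10/9*x - 19/9, y + 1}.

These coincide, so the ideals are equal.

Yes, the ideals are equal.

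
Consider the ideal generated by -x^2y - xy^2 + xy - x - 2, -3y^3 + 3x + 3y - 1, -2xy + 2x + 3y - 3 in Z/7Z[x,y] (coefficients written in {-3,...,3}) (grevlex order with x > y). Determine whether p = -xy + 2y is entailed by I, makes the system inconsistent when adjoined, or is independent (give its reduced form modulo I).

-xy + 2y lies in I (it reduces to 0).

First compute the reduced Gröbner basis of I by Buchberger's algorithm.
f_1 = -x^2y - xy^2 + xy - x - 2, LT = x^2y.
f_2 = -3y^3 + 3x + 3y - 1, LT = y^3.
f_3 = -2xy + 2x + 3y - 3, LT = xy.

S(f_1,f_2): lcm = x^2y^3. S = xy^4 - xy^3 + x^3 + x^2y + xy^2 + 2x^2 + 2y^2.
  leading term xy^4: subtract (2xy)·f_2 from xy^4 - xy^3 + x^3 + x^2y + xy^2 + 2x^2 + 2y^2 → -xy^3 + x^3 + 2x^2y + 2xy^2 + 2x^2 + 2xy + 2y^2
  leading term xy^3: subtract (-2x)·f_2 from -xy^3 + x^3 + 2x^2y + 2xy^2 + 2x^2 + 2xy + 2y^2 → x^3 + 2x^2y + 2xy^2 + x^2 + xy + 2y^2 - 2x
  leading term x^3: no divisor's leading term divides it; move x^3 to the remainder.
  leading term x^2y: subtract (-2)·f_1 from 2x^2y + 2xy^2 + x^2 + xy + 2y^2 - 2x → x^2 + 3xy + 2y^2 + 3x + 3
  leading term x^2: no divisor's leading term divides it; move x^2 to the remainder.
  leading term xy: subtract (2)·f_3 from 3xy + 2y^2 + 3x + 3 → 2y^2 - x + y + 2
  leading term y^2: no divisor's leading term divides it; move 2y^2 to the remainder.
  leading term x: no divisor's leading term divides it; move -x to the remainder.
  leading term y: no divisor's leading term divides it; move y to the remainder.
  leading term 1: no divisor's leading term divides it; move 2 to the remainder.
  remainder x^3 + x^2 + 2y^2 - x + y + 2 ≠ 0; add h_4 = x^3 + x^2 + 2y^2 - x + y + 2 to the basis.

S(f_1,f_3): lcm = x^2y. S = xy^2 + x^2 - 3xy + 3x + 2.
  leading term xy^2: subtract (3y)·f_3 from xy^2 + x^2 - 3xy + 3x + 2 → x^2 - 2xy - 2y^2 + 3x + 2y + 2
  leading term x^2: no divisor's leading term divides it; move x^2 to the remainder.
  leading term xy: subtract (1)·f_3 from -2xy - 2y^2 + 3x + 2y + 2 → -2y^2 + x - y - 2
  leading term y^2: no divisor's leading term divides it; move -2y^2 to the remainder.
  leading term x: no divisor's leading term divides it; move x to the remainder.
  leading term y: no divisor's leading term divides it; move -y to the remainder.
  leading term 1: no divisor's leading term divides it; move -2 to the remainder.
  remainder x^2 - 2y^2 + x - y - 2 ≠ 0; add h_5 = x^2 - 2y^2 + x - y - 2 to the basis.

S(f_2,f_3): lcm = xy^3. S = xy^2 - 2y^3 - x^2 - xy + 2y^2 - 2x.
  leading term xy^2: subtract (3y)·f_3 from xy^2 - 2y^3 - x^2 - xy + 2y^2 - 2x → -2y^3 - x^2 - 2x + 2y
  leading term y^3: subtract (3)·f_2 from -2y^3 - x^2 - 2x + 2y → -x^2 + 3x + 3
  leading term x^2: subtract (-1)·h_5 from -x^2 + 3x + 3 → -2y^2 - 3x - y + 1
  leading term y^2: no divisor's leading term divides it; move -2y^2 to the remainder.
  leading term x: no divisor's leading term divides it; move -3x to the remainder.
  leading term y: no divisor's leading term divides it; move -y to the remainder.
  leading term 1: no divisor's leading term divides it; move 1 to the remainder.
  remainder -2y^2 - 3x - y + 1 ≠ 0; add h_6 = -2y^2 - 3x - y + 1 to the basis.

S(f_3,h_4): lcm = x^3y. S = -x^3 + x^2y - 2y^3 - 2x^2 + xy - y^2 - 2y.
  leading term x^3: subtract (-1)·h_4 from -x^3 + x^2y - 2y^3 - 2x^2 + xy - y^2 - 2y → x^2y - 2y^3 - x^2 + xy + y^2 - x - y + 2
  leading term x^2y: subtract (-1)·f_1 from x^2y - 2y^3 - x^2 + xy + y^2 - x - y + 2 → -xy^2 - 2y^3 - x^2 + 2xy + y^2 - 2x - y
  leading term xy^2: subtract (-3y)·f_3 from -xy^2 - 2y^3 - x^2 + 2xy + y^2 - 2x - y → -2y^3 - x^2 + xy + 3y^2 - 2x - 3y
  leading term y^3: subtract (3)·f_2 from -2y^3 - x^2 + xy + 3y^2 - 2x - 3y → -x^2 + xy + 3y^2 + 3x + 2y + 3
  leading term x^2: subtract (-1)·h_5 from -x^2 + xy + 3y^2 + 3x + 2y + 3 → xy + y^2 - 3x + y + 1
  leading term xy: subtract (3)·f_3 from xy + y^2 - 3x + y + 1 → y^2 - 2x - y + 3
  leading term y^2: subtract (3)·h_6 from y^2 - 2x - y + 3 → 2y
  leading term y: no divisor's leading term divides it; move 2y to the remainder.
  remainder 2y ≠ 0; add h_7 = 2y to the basis.

S(f_1,h_6): lcm = x^2y^2. S = xy^3 + 2x^3 + 3x^2y - xy^2 - 3x^2 + xy + 2y.
  leading term xy^3: subtract (2x)·f_2 from xy^3 + 2x^3 + 3x^2y - xy^2 - 3x^2 + xy + 2y → 2x^3 + 3x^2y - xy^2 - 2x^2 + 2xy + 2x + 2y
  leading term x^3: subtract (2)·h_4 from 2x^3 + 3x^2y - xy^2 - 2x^2 + 2xy + 2x + 2y → 3x^2y - xy^2 + 3x^2 + 2xy + 3y^2 - 3x + 3
  leading term x^2y: subtract (-3)·f_1 from 3x^2y - xy^2 + 3x^2 + 2xy + 3y^2 - 3x + 3 → 3xy^2 + 3x^2 - 2xy + 3y^2 + x - 3
  leading term xy^2: subtract (2y)·f_3 from 3xy^2 + 3x^2 - 2xy + 3y^2 + x - 3 → 3x^2 + xy - 3y^2 + x - y - 3
  leading term x^2: subtract (3)·h_5 from 3x^2 + xy - 3y^2 + x - y - 3 → xy + 3y^2 - 2x + 2y + 3
  leading term xy: subtract (3)·f_3 from xy + 3y^2 - 2x + 2y + 3 → 3y^2 - x - 2
  leading term y^2: subtract (2)·h_6 from 3y^2 - x - 2 → -2x + 2y + 3
  leading term x: no divisor's leading term divides it; move -2x to the remainder.
  leading term y: subtract (1)·h_7 from 2y + 3 → 3
  leading term 1: no divisor's leading term divides it; move 3 to the remainder.
  remainder -2x + 3 ≠ 0; add h_8 = -2x + 3 to the basis.

The other S-polynomials (S(f_1,h_4), S(f_2,h_4), S(f_1,h_5), S(f_2,h_5), S(f_3,h_5), S(h_4,h_5), S(f_2,h_6), S(f_3,h_6), S(h_4,h_6), S(h_5,h_6), S(f_1,h_7), S(f_2,h_7), S(f_3,h_7), S(h_4,h_7), S(h_5,h_7), S(h_6,h_7), S(f_1,h_8), S(f_2,h_8), S(f_3,h_8), S(h_4,h_8), S(h_5,h_8), S(h_6,h_8), S(h_7,h_8)) all reduce to 0 modulo the current basis, so we have a Gröbner basis.
Inter-reduce: drop elements whose leading term is divisible by another's, tail-reduce, and make monic.
Reduced Gröbner basis: {x + 2, y}.
Label its elements g_1 = x + 2, g_2 = y.

Reduce p = -xy + 2y modulo G:
  leading term xy: subtract (-y)·g_1 from -xy + 2y → -3y
  leading term y: subtract (-3)·g_2 from -3y → 0
  normal form = 0.
Since the normal form is 0, p ∈ I.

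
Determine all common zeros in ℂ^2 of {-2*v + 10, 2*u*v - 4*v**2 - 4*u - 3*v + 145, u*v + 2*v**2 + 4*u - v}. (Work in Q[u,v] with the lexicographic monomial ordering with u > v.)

{(-5, 5)}

Compute a lex Gröbner basis by Buchberger's algorithm.
f_1 = -2*v + 10, LT = v.
f_2 = 2*u*v - 4*u - 4*v**2 - 3*v + 145, LT = u*v.
f_3 = u*v + 4*u + 2*v**2 - v, LT = u*v.

S(f_1,f_2): lcm = u*v. S = -3*u + 2*v**2 + 3/2*v - 145/2.
  reduce S modulo (f_1, f_2, f_3):
  remainder -3*u - 15 ≠ 0; add h_4 = -3*u - 15 to the basis.

The other S-polynomials (S(f_1,f_3), S(f_2,f_3), S(f_1,h_4), S(f_2,h_4), S(f_3,h_4)) all reduce to 0 modulo the current basis, so we have a Gröbner basis.
Inter-reduce: drop elements whose leading term is divisible by another's, tail-reduce, and make monic.
Reduced Gröbner basis: {u + 5, v - 5}.

A lex Gröbner basis eliminates variables successively. Here v - 5 depends only on v, with roots {5}; lifting each root through the earlier basis elements recovers the full solutions.
  v = 5: the earlier basis element becomes u + 5 = 0, giving u = -5 — point (-5, 5).
This is the nonlinear analogue of row-reducing a linear system.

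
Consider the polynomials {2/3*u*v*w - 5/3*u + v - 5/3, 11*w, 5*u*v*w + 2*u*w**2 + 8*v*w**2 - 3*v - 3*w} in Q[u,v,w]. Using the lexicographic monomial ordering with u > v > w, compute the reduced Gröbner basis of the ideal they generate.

G = {u + 1, v, w}

f_1 = 2/3*u*v*w - 5/3*u + v - 5/3, LT = u*v*w.
f_2 = 11*w, LT = w.
f_3 = 5*u*v*w + 2*u*w**2 + 8*v*w**2 - 3*v - 3*w, LT = u*v*w.

S(f_1,f_2): lcm = u*v*w. S = -5/2*u + 3/2*v - 5/2.
  reduce S modulo (f_1, f_2, f_3):
  remainder -5/2*u + 3/2*v - 5/2 ≠ 0; add g_4 = -5/2*u + 3/2*v - 5/2 to the basis.

S(f_1,f_3): lcm = u*v*w. S = -2/5*u*w**2 - 5/2*u - 8/5*v*w**2 + 21/10*v + 3/5*w - 5/2.
  reduce S modulo (f_1, f_2, f_3, g_4):
  remainder 3/5*v ≠ 0; add g_5 = 3/5*v to the basis.

The other S-polynomials (S(f_2,f_3), S(f_1,g_4), S(f_2,g_4), S(f_3,g_4), S(f_1,g_5), S(f_2,g_5), S(f_3,g_5), S(g_4,g_5)) all reduce to 0 modulo the current basis, so we have a Gröbner basis.
Inter-reduce: drop elements whose leading term is divisible by another's, tail-reduce, and make monic.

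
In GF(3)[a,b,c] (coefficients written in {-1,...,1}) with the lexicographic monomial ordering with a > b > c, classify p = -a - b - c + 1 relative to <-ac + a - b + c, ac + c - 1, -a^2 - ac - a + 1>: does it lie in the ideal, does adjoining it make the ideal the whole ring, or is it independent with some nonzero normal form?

First compute the reduced Gröbner basis of I by Buchberger's algorithm.
f_1 = -ac + a - b + c, LT = ac.
f_2 = ac + c - 1, LT = ac.
f_3 = -a^2 - ac - a + 1, LT = a^2.

S(f_1,f_2): lcm = ac. S = -a + b + c + 1.
  reduce S modulo (f_1, f_2, f_3):
  remainder -a + b + c + 1 ≠ 0; add h_4 = -a + b + c + 1 to the basis.

S(f_1,f_3): lcm = a^2c. S = -a^2 + ab - ac^2 + ac + c.
  reduce S modulo (f_1, f_2, f_3, h_4):
  remainder b^2 - bc - b - c^2 + c + 1 ≠ 0; add h_5 = b^2 - bc - b - c^2 + c + 1 to the basis.

S(f_2,f_3): lcm = a^2c. S = -ac^2 - a + c.
  reduce S modulo (f_1, f_2, f_3, h_4, h_5):
  remainder bc - b - c^2 + c + 1 ≠ 0; add h_6 = bc - b - c^2 + c + 1 to the basis.

S(f_1,h_4): lcm = ac. S = -a + bc + b + c^2.
  reduce S modulo (f_1, f_2, f_3, h_4, h_5, h_6):
  remainder b - c^2 + c + 1 ≠ 0; add h_7 = b - c^2 + c + 1 to the basis.

S(h_5,h_6): lcm = b^2c. S = b^2 + bc - b - c^3 + c^2 + c.
  reduce S modulo (f_1, f_2, f_3, h_4, h_5, h_6, h_7):
  remainder -c^3 - c + 1 ≠ 0; add h_8 = -c^3 - c + 1 to the basis.

The other S-polynomials (S(f_2,h_4), S(f_3,h_4), S(f_1,h_5), S(f_2,h_5), S(f_3,h_5), S(h_4,h_5), S(f_1,h_6), S(f_2,h_6), S(f_3,h_6), S(h_4,h_6), S(f_1,h_7), S(f_2,h_7), S(f_3,h_7), S(h_4,h_7), S(h_5,h_7), S(h_6,h_7), S(f_1,h_8), S(f_2,h_8), S(f_3,h_8), S(h_4,h_8), S(h_5,h_8), S(h_6,h_8), S(h_7,h_8)) all reduce to 0 modulo the current basis, so we have a Gröbner basis.
Inter-reduce: drop elements whose leading term is divisible by another's, tail-reduce, and make monic.
Reduced Gröbner basis: {a - c^2, b - c^2 + c + 1, c^3 + c - 1}.
Label its elements g_1 = a - c^2, g_2 = b - c^2 + c + 1, g_3 = c^3 + c - 1.

Reduce p = -a - b - c + 1 modulo G:
  leading term a: subtract (-1)·g_1 from -a - b - c + 1 → -b - c^2 - c + 1
  leading term b: subtract (-1)·g_2 from -b - c^2 - c + 1 → c^2 - 1
  leading term c^2: no divisor's leading term divides it; move c^2 to the remainder.
  leading term 1: no divisor's leading term divides it; move -1 to the remainder.
  normal form = c^2 - 1.
The normal form is nonzero, so p ∉ I. Since p minus its normal form lies in I, I + (p) = I + (r) where r = c^2 - 1; decide whether this ideal is the whole ring.
Run Buchberger on G together with r (pairs among the g_i already reduce to 0 since G is a Gröbner basis):
g_1 = a - c^2, LT = a.
g_2 = b - c^2 + c + 1, LT = b.
g_3 = c^3 + c - 1, LT = c^3.
r = c^2 - 1, LT = c^2.

S(g_3,r): lcm = c^3. S = -c - 1.
  reduce S modulo (g_1, g_2, g_3, r):
  remainder -c - 1 ≠ 0; add m_5 = -c - 1 to the basis.

The other S-polynomials (S(g_1,g_2), S(g_1,g_3), S(g_1,r), S(g_2,g_3), S(g_2,r), S(g_1,m_5), S(g_2,m_5), S(g_3,m_5), S(r,m_5)) all reduce to 0 modulo the current basis, so we have a Gröbner basis.
Inter-reduce: drop elements whose leading term is divisible by another's, tail-reduce, and make monic.
Reduced Gröbner basis: {a - 1, b - 1, c + 1}.
The reduced Gröbner basis of I + (p) is {a - 1, b - 1, c + 1} ≠ {1}, a proper ideal, so the enlarged system stays consistent: p is independent of I, with normal form c^2 - 1.

Ideal membership is decidable via reduction modulo a Gröbner basis.

-a - b - c + 1 is independent of I; its normal form modulo I is c^2 - 1.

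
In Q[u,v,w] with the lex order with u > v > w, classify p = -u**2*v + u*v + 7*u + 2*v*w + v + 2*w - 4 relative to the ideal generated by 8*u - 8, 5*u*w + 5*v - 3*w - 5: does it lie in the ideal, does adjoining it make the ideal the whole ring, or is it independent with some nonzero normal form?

First compute the reduced Gröbner basis of I by Buchberger's algorithm.
f_1 = 8*u - 8, LT = u.
f_2 = 5*u*w + 5*v - 3*w - 5, LT = u*w.

S(f_1,f_2): lcm = u*w. S = -v - 2/5*w + 1.
  reduce S modulo (f_1, f_2):
  remainder -v - 2/5*w + 1 ≠ 0; add h_3 = -v - 2/5*w + 1 to the basis.

The other S-polynomials (S(f_1,h_3), S(f_2,h_3)) all reduce to 0 modulo the current basis, so we have a Gröbner basis.
Inter-reduce: drop elements whose leading term is divisible by another's, tail-reduce, and make monic.
Reduced Gröbner basis: {u - 1, v + 2/5*w - 1}.
Label its elements g_1 = u - 1, g_2 = v + 2/5*w - 1.

Reduce p = -u**2*v + u*v + 7*u + 2*v*w + v + 2*w - 4 modulo G:
  leading term u**2*v: subtract (-u*v)·g_1 from -u**2*v + u*v + 7*u + 2*v*w + v + 2*w - 4 → 7*u + 2*v*w + v + 2*w - 4
  leading term u: subtract (7)·g_1 from 7*u + 2*v*w + v + 2*w - 4 → 2*v*w + v + 2*w + 3
  leading term v*w: subtract (2*w)·g_2 from 2*v*w + v + 2*w + 3 → v - 4/5*w**2 + 4*w + 3
  leading term v: subtract (1)·g_2 from v - 4/5*w**2 + 4*w + 3 → -4/5*w**2 + 18/5*w + 4
  leading term w**2: no divisor's leading term divides it; move -4/5*w**2 to the remainder.
  leading term w: no divisor's leading term divides it; move 18/5*w to the remainder.
  leading term 1: no divisor's leading term divides it; move 4 to the remainder.
  normal form = -4/5*w**2 + 18/5*w + 4.
The normal form is nonzero, so p ∉ I. Since p minus its normal form lies in I, I + (p) = I + (r) where r = -4/5*w**2 + 18/5*w + 4; decide whether this ideal is the whole ring.
Run Buchberger on G together with r (pairs among the g_i already reduce to 0 since G is a Gröbner basis):
g_1 = u - 1, LT = u.
g_2 = v + 2/5*w - 1, LT = v.
r = -4/5*w**2 + 18/5*w + 4, LT = w**2.

The S-polynomials (S(g_1,g_2), S(g_1,r), S(g_2,r)) all reduce to 0 modulo the current basis, so we have a Gröbner basis.
Inter-reduce: drop elements whose leading term is divisible by another's, tail-reduce, and make monic.
Reduced Gröbner basis: {u - 1, v + 2/5*w - 1, w**2 - 9/2*w - 5}.
The reduced Gröbner basis of I + (p) is {u - 1, v + 2/5*w - 1, w**2 - 9/2*w - 5} ≠ {1}, a proper ideal, so the enlarged system stays consistent: p is independent of I, with normal form -4/5*w**2 + 18/5*w + 4.

-u**2*v + u*v + 7*u + 2*v*w + v + 2*w - 4 is independent of I; its normal form modulo I is -4/5*w**2 + 18/5*w + 4.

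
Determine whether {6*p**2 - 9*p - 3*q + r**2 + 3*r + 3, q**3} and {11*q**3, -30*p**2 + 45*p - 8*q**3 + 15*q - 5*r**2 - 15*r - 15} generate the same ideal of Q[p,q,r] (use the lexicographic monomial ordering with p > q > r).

Since reduced Gröbner bases are canonical representatives of ideals under a given ordering, it suffices to compute and compare them.
Buchberger on the first generating set:
f_1 = 6*p**2 - 9*p - 3*q + r**2 + 3*r + 3, LT = p**2.
f_2 = q**3, LT = q**3.

The S-polynomials (S(f_1,f_2)) all reduce to 0 modulo the current basis, so we have a Gröbner basis.
Inter-reduce: drop elements whose leading term is divisible by another's, tail-reduce, and make monic.
Reduced Gröbner basis: {p**2 - 3/2*p - 1/2*q + 1/6*r**2 + 1/2*r + 1/2, q**3}.

Buchberger on the second generating set:
h_1 = 11*q**3, LT = q**3.
h_2 = -30*p**2 + 45*p - 8*q**3 + 15*q - 5*r**2 - 15*r - 15, LT = p**2.

The S-polynomials (S(h_1,h_2)) all reduce to 0 modulo the current basis, so we have a Gröbner basis.
Inter-reduce: drop elements whose leading term is divisible by another's, tail-reduce, and make monic.
Reduced Gröbner basis: {p**2 - 3/2*p - 1/2*q + 1/6*r**2 + 1/2*r + 1/2, q**3}.

These coincide, so the ideals are equal.

Yes, the ideals are equal.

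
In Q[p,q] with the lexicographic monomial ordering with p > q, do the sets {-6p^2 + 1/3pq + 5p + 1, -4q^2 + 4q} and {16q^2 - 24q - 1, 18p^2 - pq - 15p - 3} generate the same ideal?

No, the ideals differ.

For a fixed monomial order, each ideal has a unique reduced Gröbner basis; comparing bases decides equality.
Buchberger on the first generating set:
f_1 = -6p^2 + 1/3pq + 5p + 1, LT = p^2.
f_2 = -4q^2 + 4q, LT = q^2.

S(f_1,f_2): leading monomials are coprime, so the S-polynomial reduces to 0 (Buchberger's first criterion).
Every S-polynomial of the final basis reduces to 0, so we have a Gröbner basis.
Inter-reduce: drop elements whose leading term is divisible by another's, tail-reduce, and make monic.
Reduced Gröbner basis: {p^2 - 1/18pq - 5/6p - 1/6, q^2 - q}.

Buchberger on the second generating set:
h_1 = 16q^2 - 24q - 1, LT = q^2.
h_2 = 18p^2 - pq - 15p - 3, LT = p^2.

S(h_1,h_2): leading monomials are coprime, so the S-polynomial reduces to 0 (Buchberger's first criterion).
Every S-polynomial of the final basis reduces to 0, so we have a Gröbner basis.
Inter-reduce: drop elements whose leading term is divisible by another's, tail-reduce, and make monic.
Reduced Gröbner basis: {p^2 - 1/18pq - 5/6p - 1/6, q^2 - 3/2q - 1/16}.

Since the reduced bases disagree, the two ideals are not the same.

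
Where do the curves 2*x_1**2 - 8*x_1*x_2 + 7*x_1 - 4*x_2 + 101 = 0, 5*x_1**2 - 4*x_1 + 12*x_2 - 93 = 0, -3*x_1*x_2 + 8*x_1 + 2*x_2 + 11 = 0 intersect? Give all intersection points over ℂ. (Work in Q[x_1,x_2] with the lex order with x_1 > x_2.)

Compute a lex Gröbner basis by Buchberger's algorithm.
f_1 = 2*x_1**2 - 8*x_1*x_2 + 7*x_1 - 4*x_2 + 101, LT = x_1**2.
f_2 = 5*x_1**2 - 4*x_1 + 12*x_2 - 93, LT = x_1**2.
f_3 = -3*x_1*x_2 + 8*x_1 + 2*x_2 + 11, LT = x_1*x_2.

S(f_1,f_2): lcm = x_1**2. S = -4*x_1*x_2 + 43/10*x_1 - 22/5*x_2 + 691/10.
  leading term x_1*x_2: subtract (4/3)·f_3 from -4*x_1*x_2 + 43/10*x_1 - 22/5*x_2 + 691/10 → -191/30*x_1 - 106/15*x_2 + 1633/30
  leading term x_1: no divisor's leading term divides it; move -191/30*x_1 to the remainder.
  leading term x_2: no divisor's leading term divides it; move -106/15*x_2 to the remainder.
  leading term 1: no divisor's leading term divides it; move 1633/30 to the remainder.
  remainder -191/30*x_1 - 106/15*x_2 + 1633/30 ≠ 0; add h_4 = -191/30*x_1 - 106/15*x_2 + 1633/30 to the basis.

S(f_1,f_3): lcm = x_1**2*x_2. S = 8/3*x_1**2 - 4*x_1*x_2**2 + 25/6*x_1*x_2 + 11/3*x_1 - 2*x_2**2 + 101/2*x_2.
  leading term x_1**2: subtract (4/3)·f_1 from 8/3*x_1**2 - 4*x_1*x_2**2 + 25/6*x_1*x_2 + 11/3*x_1 - 2*x_2**2 + 101/2*x_2 → -4*x_1*x_2**2 + 89/6*x_1*x_2 - 17/3*x_1 - 2*x_2**2 + 335/6*x_2 - 404/3
  leading term x_1*x_2**2: subtract (4/3*x_2)·f_3 from -4*x_1*x_2**2 + 89/6*x_1*x_2 - 17/3*x_1 - 2*x_2**2 + 335/6*x_2 - 404/3 → 25/6*x_1*x_2 - 17/3*x_1 - 14/3*x_2**2 + 247/6*x_2 - 404/3
  leading term x_1*x_2: subtract (-25/18)·f_3 from 25/6*x_1*x_2 - 17/3*x_1 - 14/3*x_2**2 + 247/6*x_2 - 404/3 → 49/9*x_1 - 14/3*x_2**2 + 791/18*x_2 - 2149/18
  leading term x_1: subtract (-490/573)·h_4 from 49/9*x_1 - 14/3*x_2**2 + 791/18*x_2 - 2149/18 → -14/3*x_2**2 + 43435/1146*x_2 - 27825/382
  leading term x_2**2: no divisor's leading term divides it; move -14/3*x_2**2 to the remainder.
  leading term x_2: no divisor's leading term divides it; move 43435/1146*x_2 to the remainder.
  leading term 1: no divisor's leading term divides it; move -27825/382 to the remainder.
  remainder -14/3*x_2**2 + 43435/1146*x_2 - 27825/382 ≠ 0; add h_5 = -14/3*x_2**2 + 43435/1146*x_2 - 27825/382 to the basis.

S(f_2,f_3): lcm = x_1**2*x_2. S = 8/3*x_1**2 - 2/15*x_1*x_2 + 11/3*x_1 + 12/5*x_2**2 - 93/5*x_2.
  leading term x_1**2: subtract (4/3)·f_1 from 8/3*x_1**2 - 2/15*x_1*x_2 + 11/3*x_1 + 12/5*x_2**2 - 93/5*x_2 → 158/15*x_1*x_2 - 17/3*x_1 + 12/5*x_2**2 - 199/15*x_2 - 404/3
  leading term x_1*x_2: subtract (-158/45)·f_3 from 158/15*x_1*x_2 - 17/3*x_1 + 12/5*x_2**2 - 199/15*x_2 - 404/3 → 1009/45*x_1 + 12/5*x_2**2 - 281/45*x_2 - 4322/45
  leading term x_1: subtract (-2018/573)·h_4 from 1009/45*x_1 + 12/5*x_2**2 - 281/45*x_2 - 4322/45 → 12/5*x_2**2 - 29731/955*x_2 + 18271/191
  leading term x_2**2: subtract (-18/35)·h_5 from 12/5*x_2**2 - 29731/955*x_2 + 18271/191 → -11116/955*x_2 + 11116/191
  leading term x_2: no divisor's leading term divides it; move -11116/955*x_2 to the remainder.
  leading term 1: no divisor's leading term divides it; move 11116/191 to the remainder.
  remainder -11116/955*x_2 + 11116/191 ≠ 0; add h_6 = -11116/955*x_2 + 11116/191 to the basis.

The other S-polynomials (S(f_1,h_4), S(f_2,h_4), S(f_3,h_4), S(f_1,h_5), S(f_2,h_5), S(f_3,h_5), S(h_4,h_5), S(f_1,h_6), S(f_2,h_6), S(f_3,h_6), S(h_4,h_6), S(h_5,h_6)) all reduce to 0 modulo the current basis, so we have a Gröbner basis.
Inter-reduce: drop elements whose leading term is divisible by another's, tail-reduce, and make monic.
Reduced Gröbner basis: {x_1 - 3, x_2 - 5}.

The lex basis is triangular: the last element involves only x_2. Solving x_2 - 5 = 0 gives x_2 ∈ {5}; substituting each value into the earlier elements determines the remaining variables.
  x_2 = 5: the earlier basis element becomes x_1 - 3 = 0, giving x_1 = 3 — point (3, 5).
Each listed point satisfies every original equation (direct substitution).

{(3, 5)}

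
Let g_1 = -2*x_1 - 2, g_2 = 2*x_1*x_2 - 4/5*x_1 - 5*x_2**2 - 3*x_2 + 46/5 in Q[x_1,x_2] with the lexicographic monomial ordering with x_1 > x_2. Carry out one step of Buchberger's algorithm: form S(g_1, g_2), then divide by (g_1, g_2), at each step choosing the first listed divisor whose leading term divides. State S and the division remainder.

lcm(LM(g_1), LM(g_2)) = x_1*x_2.
S = (lcm/LT(g_1))·g_1 − (lcm/LT(g_2))·g_2 = 2/5*x_1 + 5/2*x_2**2 + 5/2*x_2 - 23/5.
Reduce S modulo (g_1, g_2) in that order:
  leading term x_1: subtract (-1/5)·g_1 from 2/5*x_1 + 5/2*x_2**2 + 5/2*x_2 - 23/5 → 5/2*x_2**2 + 5/2*x_2 - 5
  leading term x_2**2: no divisor's leading term divides it; move 5/2*x_2**2 to the remainder.
  leading term x_2: no divisor's leading term divides it; move 5/2*x_2 to the remainder.
  leading term 1: no divisor's leading term divides it; move -5 to the remainder.
The remainder 5/2*x_2**2 + 5/2*x_2 - 5 is nonzero, so it would be added as the next basis element.
An S-polynomial is built so that the two leading terms cancel; whether anything survives reduction is exactly the Gröbner-basis criterion.

S(g_1, g_2) = 2/5*x_1 + 5/2*x_2**2 + 5/2*x_2 - 23/5; remainder on division = 5/2*x_2**2 + 5/2*x_2 - 5.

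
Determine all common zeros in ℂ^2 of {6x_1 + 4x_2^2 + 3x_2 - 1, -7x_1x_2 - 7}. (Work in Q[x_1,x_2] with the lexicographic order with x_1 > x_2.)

{(-1, 1), (7/12 - sqrt(47)*I/12, -7/8 - sqrt(47)*I/8), (7/12 + sqrt(47)*I/12, -7/8 + sqrt(47)*I/8)}

Compute a lex Gröbner basis by Buchberger's algorithm.
f_1 = 6x_1 + 4x_2^2 + 3x_2 - 1, LT = x_1.
f_2 = -7x_1x_2 - 7, LT = x_1x_2.

S(f_1,f_2): lcm = x_1x_2. S = 2/3x_2^3 + 1/2x_2^2 - 1/6x_2 - 1.
  leading term x_2^3: no divisor's leading term divides it; move 2/3x_2^3 to the remainder.
  leading term x_2^2: no divisor's leading term divides it; move 1/2x_2^2 to the remainder.
  leading term x_2: no divisor's leading term divides it; move -1/6x_2 to the remainder.
  leading term 1: no divisor's leading term divides it; move -1 to the remainder.
  remainder 2/3x_2^3 + 1/2x_2^2 - 1/6x_2 - 1 ≠ 0; add h_3 = 2/3x_2^3 + 1/2x_2^2 - 1/6x_2 - 1 to the basis.

The other S-polynomials (S(f_1,h_3), S(f_2,h_3)) all reduce to 0 modulo the current basis, so we have a Gröbner basis.
Inter-reduce: drop elements whose leading term is divisible by another's, tail-reduce, and make monic.
Reduced Gröbner basis: {x_1 + 2/3x_2^2 + 1/2x_2 - 1/6, x_2^3 + 3/4x_2^2 - 1/4x_2 - 3/2}.

From the last basis element, x_2^3 + 3/4x_2^2 - 1/4x_2 - 3/2 = 0, so x_2 takes values in {1, -7/8 - sqrt(47)*I/8, -7/8 + sqrt(47)*I/8}. Each choice, substituted upward through the basis, yields the corresponding point(s) of the solution set.
  x_2 = 1: the earlier basis element becomes x_1 + 1 = 0, giving x_1 = -1 — point (-1, 1).
  x_2 = -7/8 - sqrt(47)*I/8: the earlier basis element becomes x_1 - 7/12 + sqrt(47)*I/12 = 0, giving x_1 = 7/12 - sqrt(47)*I/12 — point (7/12 - sqrt(47)*I/12, -7/8 - sqrt(47)*I/8).
  x_2 = -7/8 + sqrt(47)*I/8: the earlier basis element becomes x_1 - 7/12 - sqrt(47)*I/12 = 0, giving x_1 = 7/12 + sqrt(47)*I/12 — point (7/12 + sqrt(47)*I/12, -7/8 + sqrt(47)*I/8).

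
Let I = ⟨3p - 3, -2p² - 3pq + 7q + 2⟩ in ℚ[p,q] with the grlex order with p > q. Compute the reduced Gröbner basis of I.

G = {p - 1, q}

This is the nonlinear analogue of row-reducing a linear system.

f_1 = 3p - 3, LT = p.
f_2 = -2p² - 3pq + 7q + 2, LT = p².

S(f_1,f_2): lcm = p². S = -3/2pq - p + 7/2q + 1.
  reduce S modulo (f_1, f_2):
  remainder 2q ≠ 0; add g_3 = 2q to the basis.

The other S-polynomials (S(f_1,g_3), S(f_2,g_3)) all reduce to 0 modulo the current basis, so we have a Gröbner basis.
Inter-reduce: drop elements whose leading term is divisible by another's, tail-reduce, and make monic.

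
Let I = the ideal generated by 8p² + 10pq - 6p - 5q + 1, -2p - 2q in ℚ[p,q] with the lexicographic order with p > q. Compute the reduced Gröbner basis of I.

f_1 = 8p² + 10pq - 6p - 5q + 1, LT = p².
f_2 = -2p - 2q, LT = p.

S(f_1,f_2): lcm = p². S = ¼pq - ¾p - ⅝q + ⅛.
  leading term pq: subtract (-⅛q)·f_2 from ¼pq - ¾p - ⅝q + ⅛ → -¾p - ¼q² - ⅝q + ⅛
  leading term p: subtract (⅜)·f_2 from -¾p - ¼q² - ⅝q + ⅛ → -¼q² + ⅛q + ⅛
  leading term q²: no divisor's leading term divides it; move -¼q² to the remainder.
  leading term q: no divisor's leading term divides it; move ⅛q to the remainder.
  leading term 1: no divisor's leading term divides it; move ⅛ to the remainder.
  remainder -¼q² + ⅛q + ⅛ ≠ 0; add g_3 = -¼q² + ⅛q + ⅛ to the basis.

S(f_1,g_3): leading monomials are coprime, so the S-polynomial reduces to 0 (Buchberger's first criterion).
S(f_2,g_3): leading monomials are coprime, so the S-polynomial reduces to 0 (Buchberger's first criterion).
Every S-polynomial of the final basis reduces to 0, so we have a Gröbner basis.
Inter-reduce: drop elements whose leading term is divisible by another's, tail-reduce, and make monic.

G = {p + q, q² - ½q - ½}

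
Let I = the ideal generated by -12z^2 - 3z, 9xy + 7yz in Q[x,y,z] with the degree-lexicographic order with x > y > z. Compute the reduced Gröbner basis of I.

G = {xy + 7/9yz, z^2 + 1/4z}

f_1 = -12z^2 - 3z, LT = z^2.
f_2 = 9xy + 7yz, LT = xy.

The S-polynomials (S(f_1,f_2)) all reduce to 0 modulo the current basis, so we have a Gröbner basis.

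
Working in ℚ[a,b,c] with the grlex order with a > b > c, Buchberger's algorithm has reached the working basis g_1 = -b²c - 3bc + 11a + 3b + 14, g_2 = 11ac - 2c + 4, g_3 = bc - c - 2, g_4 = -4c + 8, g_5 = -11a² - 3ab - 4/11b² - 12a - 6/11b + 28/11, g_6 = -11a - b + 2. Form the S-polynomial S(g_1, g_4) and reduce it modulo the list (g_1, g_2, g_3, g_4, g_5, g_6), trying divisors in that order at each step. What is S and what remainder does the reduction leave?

lcm(LM(g_1), LM(g_4)) = b²c.
S = (lcm/LT(g_1))·g_1 − (lcm/LT(g_4))·g_4 = 2b² + 3bc - 11a - 3b - 14.
Reduce S modulo (g_1, g_2, g_3, g_4, g_5, g_6) in that order:
  leading term b²: no divisor's leading term divides it; move 2b² to the remainder.
  leading term bc: subtract (3)·g_3 from 3bc - 11a - 3b - 14 → -11a - 3b + 3c - 8
  leading term a: subtract (1)·g_6 from -11a - 3b + 3c - 8 → -2b + 3c - 10
  leading term b: no divisor's leading term divides it; move -2b to the remainder.
  leading term c: subtract (-¾)·g_4 from 3c - 10 → -4
  leading term 1: no divisor's leading term divides it; move -4 to the remainder.
The remainder 2b² - 2b - 4 is nonzero, so it would be added as the next basis element.
This is the inner loop of Buchberger's algorithm — each nonzero remainder becomes a new basis element.

S(g_1, g_4) = 2b² + 3bc - 11a - 3b - 14; remainder on division = 2b² - 2b - 4.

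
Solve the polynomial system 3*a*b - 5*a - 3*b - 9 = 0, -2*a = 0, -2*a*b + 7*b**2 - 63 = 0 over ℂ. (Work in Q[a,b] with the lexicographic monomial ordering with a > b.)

{(0, -3)}

Compute a lex Gröbner basis by Buchberger's algorithm.
f_1 = 3*a*b - 5*a - 3*b - 9, LT = a*b.
f_2 = -2*a, LT = a.
f_3 = -2*a*b + 7*b**2 - 63, LT = a*b.

S(f_1,f_2): lcm = a*b. S = -5/3*a - b - 3.
  reduce S modulo (f_1, f_2, f_3):
  remainder -b - 3 ≠ 0; add h_4 = -b - 3 to the basis.

The other S-polynomials (S(f_1,f_3), S(f_2,f_3), S(f_1,h_4), S(f_2,h_4), S(f_3,h_4)) all reduce to 0 modulo the current basis, so we have a Gröbner basis.
Inter-reduce: drop elements whose leading term is divisible by another's, tail-reduce, and make monic.
Reduced Gröbner basis: {a, b + 3}.

Elimination: the polynomial b + 3 lies in the elimination ideal for b, so b ∈ {-3}. For each such b, the remaining basis elements (now univariate) give the rest of the solution.
  b = -3: the earlier basis element becomes a = 0, giving a = 0 — point (0, -3).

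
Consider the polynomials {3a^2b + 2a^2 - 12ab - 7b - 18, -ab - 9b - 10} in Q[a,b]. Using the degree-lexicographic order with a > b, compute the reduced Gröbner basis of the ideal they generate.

G = {a^2 - 15a + 172b + 186, ab + 9b + 10, b^2 - 5/86a + 201/86b + 60/43}

Buchberger's algorithm terminates because the ascending chain of leading-term ideals stabilizes.

f_1 = 3a^2b + 2a^2 - 12ab - 7b - 18, LT = a^2b.
f_2 = -ab - 9b - 10, LT = ab.

S(f_1,f_2): lcm = a^2b. S = 2/3a^2 - 13ab - 10a - 7/3b - 6.
  leading term a^2: no divisor's leading term divides it; move 2/3a^2 to the remainder.
  leading term ab: subtract (13)·f_2 from -13ab - 10a - 7/3b - 6 → -10a + 344/3b + 124
  leading term a: no divisor's leading term divides it; move -10a to the remainder.
  leading term b: no divisor's leading term divides it; move 344/3b to the remainder.
  leading term 1: no divisor's leading term divides it; move 124 to the remainder.
  remainder 2/3a^2 - 10a + 344/3b + 124 ≠ 0; add g_3 = 2/3a^2 - 10a + 344/3b + 124 to the basis.

S(f_1,g_3): lcm = a^2b. S = 2/3a^2 + 11ab - 172b^2 - 565/3b - 6.
  leading term a^2: subtract (1)·g_3 from 2/3a^2 + 11ab - 172b^2 - 565/3b - 6 → 11ab - 172b^2 + 10a - 303b - 130
  leading term ab: subtract (-11)·f_2 from 11ab - 172b^2 + 10a - 303b - 130 → -172b^2 + 10a - 402b - 240
  leading term b^2: no divisor's leading term divides it; move -172b^2 to the remainder.
  leading term a: no divisor's leading term divides it; move 10a to the remainder.
  leading term b: no divisor's leading term divides it; move -402b to the remainder.
  leading term 1: no divisor's leading term divides it; move -240 to the remainder.
  remainder -172b^2 + 10a - 402b - 240 ≠ 0; add g_4 = -172b^2 + 10a - 402b - 240 to the basis.

The other S-polynomials (S(f_2,g_3), S(f_1,g_4), S(f_2,g_4), S(g_3,g_4)) all reduce to 0 modulo the current basis, so we have a Gröbner basis.
Inter-reduce: drop elements whose leading term is divisible by another's, tail-reduce, and make monic.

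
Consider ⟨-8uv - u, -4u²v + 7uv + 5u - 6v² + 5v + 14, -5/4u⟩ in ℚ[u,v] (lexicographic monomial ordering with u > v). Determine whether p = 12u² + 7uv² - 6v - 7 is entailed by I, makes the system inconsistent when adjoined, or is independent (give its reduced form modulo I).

First compute the reduced Gröbner basis of I by Buchberger's algorithm.
f_1 = -8uv - u, LT = uv.
f_2 = -4u²v + 7uv + 5u - 6v² + 5v + 14, LT = u²v.
f_3 = -5/4u, LT = u.

S(f_1,f_2): lcm = u²v. S = ⅛u² + 7/4uv + 5/4u - 3/2v² + 5/4v + 7/2.
  leading term u²: subtract (-1/10u)·f_3 from ⅛u² + 7/4uv + 5/4u - 3/2v² + 5/4v + 7/2 → 7/4uv + 5/4u - 3/2v² + 5/4v + 7/2
  leading term uv: subtract (-7/32)·f_1 from 7/4uv + 5/4u - 3/2v² + 5/4v + 7/2 → 33/32u - 3/2v² + 5/4v + 7/2
  leading term u: subtract (-33/40)·f_3 from 33/32u - 3/2v² + 5/4v + 7/2 → -3/2v² + 5/4v + 7/2
  leading term v²: no divisor's leading term divides it; move -3/2v² to the remainder.
  leading term v: no divisor's leading term divides it; move 5/4v to the remainder.
  leading term 1: no divisor's leading term divides it; move 7/2 to the remainder.
  remainder -3/2v² + 5/4v + 7/2 ≠ 0; add h_4 = -3/2v² + 5/4v + 7/2 to the basis.

The other S-polynomials (S(f_1,f_3), S(f_2,f_3), S(f_1,h_4), S(f_2,h_4), S(f_3,h_4)) all reduce to 0 modulo the current basis, so we have a Gröbner basis.
Inter-reduce: drop elements whose leading term is divisible by another's, tail-reduce, and make monic.
Reduced Gröbner basis: {u, v² - ⅚v - 7/3}.
Label its elements g_1 = u, g_2 = v² - ⅚v - 7/3.

Reduce p = 12u² + 7uv² - 6v - 7 modulo G:
  leading term u²: subtract (12u)·g_1 from 12u² + 7uv² - 6v - 7 → 7uv² - 6v - 7
  leading term uv²: subtract (7v²)·g_1 from 7uv² - 6v - 7 → -6v - 7
  leading term v: no divisor's leading term divides it; move -6v to the remainder.
  leading term 1: no divisor's leading term divides it; move -7 to the remainder.
  normal form = -6v - 7.
The normal form is nonzero, so p ∉ I. Since p minus its normal form lies in I, I + (p) = I + (r) where r = -6v - 7; decide whether this ideal is the whole ring.
Run Buchberger on G together with r (pairs among the g_i already reduce to 0 since G is a Gröbner basis):
g_1 = u, LT = u.
g_2 = v² - ⅚v - 7/3, LT = v².
r = -6v - 7, LT = v.

The S-polynomials (S(g_1,g_2), S(g_1,r), S(g_2,r)) all reduce to 0 modulo the current basis, so we have a Gröbner basis.
Inter-reduce: drop elements whose leading term is divisible by another's, tail-reduce, and make monic.
Reduced Gröbner basis: {u, v + 7/6}.
The reduced Gröbner basis of I + (p) is {u, v + 7/6} ≠ {1}, a proper ideal, so the enlarged system stays consistent: p is independent of I, with normal form -6v - 7.

12u² + 7uv² - 6v - 7 is independent of I; its normal form modulo I is -6v - 7.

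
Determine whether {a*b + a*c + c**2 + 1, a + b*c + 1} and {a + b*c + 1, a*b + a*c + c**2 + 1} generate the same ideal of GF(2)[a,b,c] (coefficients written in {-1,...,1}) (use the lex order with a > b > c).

Yes, the ideals are equal.

Equality of ideals is decidable: compute both reduced Gröbner bases (unique for the ordering) and check whether they agree.
Buchberger on the first generating set:
f_1 = a*b + a*c + c**2 + 1, LT = a*b.
f_2 = a + b*c + 1, LT = a.

S(f_1,f_2): lcm = a*b. S = a*c + b**2*c + b + c**2 + 1.
  leading term a*c: subtract (c)·f_2 from a*c + b**2*c + b + c**2 + 1 → b**2*c + b*c**2 + b + c**2 + c + 1
  leading term b**2*c: no divisor's leading term divides it; move b**2*c to the remainder.
  leading term b*c**2: no divisor's leading term divides it; move b*c**2 to the remainder.
  leading term b: no divisor's leading term divides it; move b to the remainder.
  leading term c**2: no divisor's leading term divides it; move c**2 to the remainder.
  leading term c: no divisor's leading term divides it; move c to the remainder.
  leading term 1: no divisor's leading term divides it; move 1 to the remainder.
  remainder b**2*c + b*c**2 + b + c**2 + c + 1 ≠ 0; add g_3 = b**2*c + b*c**2 + b + c**2 + c + 1 to the basis.

The other S-polynomials (S(f_1,g_3), S(f_2,g_3)) all reduce to 0 modulo the current basis, so we have a Gröbner basis.
Inter-reduce: drop elements whose leading term is divisible by another's, tail-reduce, and make monic.
Reduced Gröbner basis: {a + b*c + 1, b**2*c + b*c**2 + b + c**2 + c + 1}.

Buchberger on the second generating set:
h_1 = a + b*c + 1, LT = a.
h_2 = a*b + a*c + c**2 + 1, LT = a*b.

S(h_1,h_2): lcm = a*b. S = a*c + b**2*c + b + c**2 + 1.
  leading term a*c: subtract (c)·h_1 from a*c + b**2*c + b + c**2 + 1 → b**2*c + b*c**2 + b + c**2 + c + 1
  leading term b**2*c: no divisor's leading term divides it; move b**2*c to the remainder.
  leading term b*c**2: no divisor's leading term divides it; move b*c**2 to the remainder.
  leading term b: no divisor's leading term divides it; move b to the remainder.
  leading term c**2: no divisor's leading term divides it; move c**2 to the remainder.
  leading term c: no divisor's leading term divides it; move c to the remainder.
  leading term 1: no divisor's leading term divides it; move 1 to the remainder.
  remainder b**2*c + b*c**2 + b + c**2 + c + 1 ≠ 0; add k_3 = b**2*c + b*c**2 + b + c**2 + c + 1 to the basis.

The other S-polynomials (S(h_1,k_3), S(h_2,k_3)) all reduce to 0 modulo the current basis, so we have a Gröbner basis.
Inter-reduce: drop elements whose leading term is divisible by another's, tail-reduce, and make monic.
Reduced Gröbner basis: {a + b*c + 1, b**2*c + b*c**2 + b + c**2 + c + 1}.

These coincide, so the ideals are equal.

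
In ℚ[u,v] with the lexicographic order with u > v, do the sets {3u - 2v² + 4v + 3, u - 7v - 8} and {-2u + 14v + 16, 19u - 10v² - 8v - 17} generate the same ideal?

Yes, the ideals are equal.

Since reduced Gröbner bases are canonical representatives of ideals under a given ordering, it suffices to compute and compare them.
Buchberger on the first generating set:
f_1 = 3u - 2v² + 4v + 3, LT = u.
f_2 = u - 7v - 8, LT = u.

S(f_1,f_2): lcm = u. S = -⅔v² + 25/3v + 9.
  leading term v²: no divisor's leading term divides it; move -⅔v² to the remainder.
  leading term v: no divisor's leading term divides it; move 25/3v to the remainder.
  leading term 1: no divisor's leading term divides it; move 9 to the remainder.
  remainder -⅔v² + 25/3v + 9 ≠ 0; add g_3 = -⅔v² + 25/3v + 9 to the basis.

The other S-polynomials (S(f_1,g_3), S(f_2,g_3)) all reduce to 0 modulo the current basis, so we have a Gröbner basis.
Inter-reduce: drop elements whose leading term is divisible by another's, tail-reduce, and make monic.
Reduced Gröbner basis: {u - 7v - 8, v² - 25/2v - 27/2}.

Buchberger on the second generating set:
h_1 = -2u + 14v + 16, LT = u.
h_2 = 19u - 10v² - 8v - 17, LT = u.

S(h_1,h_2): lcm = u. S = 10/19v² - 125/19v - 135/19.
  leading term v²: no divisor's leading term divides it; move 10/19v² to the remainder.
  leading term v: no divisor's leading term divides it; move -125/19v to the remainder.
  leading term 1: no divisor's leading term divides it; move -135/19 to the remainder.
  remainder 10/19v² - 125/19v - 135/19 ≠ 0; add k_3 = 10/19v² - 125/19v - 135/19 to the basis.

The other S-polynomials (S(h_1,k_3), S(h_2,k_3)) all reduce to 0 modulo the current basis, so we have a Gröbner basis.
Inter-reduce: drop elements whose leading term is divisible by another's, tail-reduce, and make monic.
Reduced Gröbner basis: {u - 7v - 8, v² - 25/2v - 27/2}.

Same reduced basis, so the two generating sets span the same ideal.
The choice of monomial ordering does not affect the verdict — as long as both bases are computed under the same ordering, their equality decides ideal equality.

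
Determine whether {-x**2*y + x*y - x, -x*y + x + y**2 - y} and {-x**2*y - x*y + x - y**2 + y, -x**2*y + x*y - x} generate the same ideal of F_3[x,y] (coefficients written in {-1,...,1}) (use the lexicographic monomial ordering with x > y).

Since reduced Gröbner bases are canonical representatives of ideals under a given ordering, it suffices to compute and compare them.
Buchberger on the first generating set:
f_1 = -x**2*y + x*y - x, LT = x**2*y.
f_2 = -x*y + x + y**2 - y, LT = x*y.

S(f_1,f_2): lcm = x**2*y. S = x**2 + x*y**2 + x*y + x.
  leading term x**2: no divisor's leading term divides it; move x**2 to the remainder.
  leading term x*y**2: subtract (-y)·f_2 from x*y**2 + x*y + x → -x*y + x + y**3 - y**2
  leading term x*y: subtract (1)·f_2 from -x*y + x + y**3 - y**2 → y**3 + y**2 + y
  leading term y**3: no divisor's leading term divides it; move y**3 to the remainder.
  leading term y**2: no divisor's leading term divides it; move y**2 to the remainder.
  leading term y: no divisor's leading term divides it; move y to the remainder.
  remainder x**2 + y**3 + y**2 + y ≠ 0; add g_3 = x**2 + y**3 + y**2 + y to the basis.

S(f_1,g_3): lcm = x**2*y. S = -x*y + x - y**4 - y**3 - y**2.
  leading term x*y: subtract (1)·f_2 from -x*y + x - y**4 - y**3 - y**2 → -y**4 - y**3 + y**2 + y
  leading term y**4: no divisor's leading term divides it; move -y**4 to the remainder.
  leading term y**3: no divisor's leading term divides it; move -y**3 to the remainder.
  leading term y**2: no divisor's leading term divides it; move y**2 to the remainder.
  leading term y: no divisor's leading term divides it; move y to the remainder.
  remainder -y**4 - y**3 + y**2 + y ≠ 0; add g_4 = -y**4 - y**3 + y**2 + y to the basis.

The other S-polynomials (S(f_2,g_3), S(f_1,g_4), S(f_2,g_4), S(g_3,g_4)) all reduce to 0 modulo the current basis, so we have a Gröbner basis.
Inter-reduce: drop elements whose leading term is divisible by another's, tail-reduce, and make monic.
Reduced Gröbner basis: {x**2 + y**3 + y**2 + y, x*y - x - y**2 + y, y**4 + y**3 - y**2 - y}.

Buchberger on the second generating set:
h_1 = -x**2*y - x*y + x - y**2 + y, LT = x**2*y.
h_2 = -x**2*y + x*y - x, LT = x**2*y.

S(h_1,h_2): lcm = x**2*y. S = -x*y + x + y**2 - y.
  leading term x*y: no divisor's leading term divides it; move -x*y to the remainder.
  leading term x: no divisor's leading term divides it; move x to the remainder.
  leading term y**2: no divisor's leading term divides it; move y**2 to the remainder.
  leading term y: no divisor's leading term divides it; move -y to the remainder.
  remainder -x*y + x + y**2 - y ≠ 0; add k_3 = -x*y + x + y**2 - y to the basis.

S(h_1,k_3): lcm = x**2*y. S = x**2 + x*y**2 - x + y**2 - y.
  leading term x**2: no divisor's leading term divides it; move x**2 to the remainder.
  leading term x*y**2: subtract (-y)·k_3 from x*y**2 - x + y**2 - y → x*y - x + y**3 - y
  leading term x*y: subtract (-1)·k_3 from x*y - x + y**3 - y → y**3 + y**2 + y
  leading term y**3: no divisor's leading term divides it; move y**3 to the remainder.
  leading term y**2: no divisor's leading term divides it; move y**2 to the remainder.
  leading term y: no divisor's leading term divides it; move y to the remainder.
  remainder x**2 + y**3 + y**2 + y ≠ 0; add k_4 = x**2 + y**3 + y**2 + y to the basis.

S(h_1,k_4): lcm = x**2*y. S = x*y - x - y**4 - y**3 - y.
  leading term x*y: subtract (-1)·k_3 from x*y - x - y**4 - y**3 - y → -y**4 - y**3 + y**2 + y
  leading term y**4: no divisor's leading term divides it; move -y**4 to the remainder.
  leading term y**3: no divisor's leading term divides it; move -y**3 to the remainder.
  leading term y**2: no divisor's leading term divides it; move y**2 to the remainder.
  leading term y: no divisor's leading term divides it; move y to the remainder.
  remainder -y**4 - y**3 + y**2 + y ≠ 0; add k_5 = -y**4 - y**3 + y**2 + y to the basis.

The other S-polynomials (S(h_2,k_3), S(h_2,k_4), S(k_3,k_4), S(h_1,k_5), S(h_2,k_5), S(k_3,k_5), S(k_4,k_5)) all reduce to 0 modulo the current basis, so we have a Gröbner basis.
Inter-reduce: drop elements whose leading term is divisible by another's, tail-reduce, and make monic.
Reduced Gröbner basis: {x**2 + y**3 + y**2 + y, x*y - x - y**2 + y, y**4 + y**3 - y**2 - y}.

Same reduced basis, so the two generating sets span the same ideal.

Yes, the ideals are equal.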